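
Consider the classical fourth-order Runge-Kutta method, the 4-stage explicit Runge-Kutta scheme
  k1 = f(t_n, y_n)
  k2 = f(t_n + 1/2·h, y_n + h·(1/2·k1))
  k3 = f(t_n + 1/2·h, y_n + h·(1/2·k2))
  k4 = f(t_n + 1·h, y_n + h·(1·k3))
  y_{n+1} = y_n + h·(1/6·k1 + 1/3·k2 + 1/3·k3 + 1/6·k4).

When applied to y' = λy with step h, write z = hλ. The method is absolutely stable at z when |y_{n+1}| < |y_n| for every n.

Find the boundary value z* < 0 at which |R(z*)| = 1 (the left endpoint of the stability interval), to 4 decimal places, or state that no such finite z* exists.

On y'=λy, z=hλ:
  order 4, 4-stage ⇒ R(z)=1+z+z^2/2+z^3/6+z^4/24
  (e.g. R(-0.64)=0.52810, |R|=0.52810)

Solve |R(x)|<1 on ℝ⁻.
x=-0.64: |R|=0.5281
|R(-2.49)|=0.6387 |R(-1.88)|=0.3003 |R(-1.56)|=0.2708
Bisect:
  x_lo=-3.1364 |R|=1.6719  x_hi=-0.3113 |R|=0.7325
  mid=-1.72384 |R|=0.27614 →hi
  mid=-2.43011 |R|=0.58389 →hi
  mid=-2.78325 |R|=0.99692 →hi
  mid=-2.95982 |R|=1.29663 →lo
  mid=-2.87153 |R|=1.13800 →lo
  mid=-2.82739 |R|=1.06535 →lo
  mid=-2.80532 |R|=1.03062 →lo
  mid=-2.79428 |R|=1.01364 →lo
  mid=-2.78877 |R|=1.00525 →lo
  ...
  [-2.78532,-2.78515] ⇒ x*=-2.7853
Stable set (-2.7853, 0).

z* = -2.7853.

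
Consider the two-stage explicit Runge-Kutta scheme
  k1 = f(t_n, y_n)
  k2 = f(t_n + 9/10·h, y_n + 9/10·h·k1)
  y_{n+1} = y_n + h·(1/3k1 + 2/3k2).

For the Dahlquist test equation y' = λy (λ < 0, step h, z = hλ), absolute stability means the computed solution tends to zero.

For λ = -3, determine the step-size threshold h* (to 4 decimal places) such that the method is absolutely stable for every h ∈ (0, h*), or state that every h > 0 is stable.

(-1.6667,0); λ=-3 ⇒ h* = (5/3)/3 = 0.5556.

Set f=λy, z=hλ:
  k1=λy_n ⇒ h·k1=z·y_n;  k2=λ(1+9/10z)y_n ⇒ h·k2=z(1+9/10z)y_n
  y_{n+1}/y_n = 1 + 1/3z + 2/3z(1+9/10z) = 1 + z + 3/5z²
  Hence R(z) = 1 + z + 3/5z².

Need |R(x)|<1, x<0.
x=-1.64: |R|=0.9738
R=1: x+3/5x²=0 ⇒ x=−5/3=-1.6667; min R=1−1/(4·3/5)=0.5833>−1
Confirm numerically:
  x=-1.513: |R|=0.86050 <1
  x=-1.508: |R|=0.85644 <1
  x=-0.938: |R|=0.58991 <1
  x=-2.141: |R|=1.60933 >1
  x=-2.134: |R|=1.59837 >1
  x=-1.707: |R|=1.04131 >1
So |R|<1 on (-1.6667, 0).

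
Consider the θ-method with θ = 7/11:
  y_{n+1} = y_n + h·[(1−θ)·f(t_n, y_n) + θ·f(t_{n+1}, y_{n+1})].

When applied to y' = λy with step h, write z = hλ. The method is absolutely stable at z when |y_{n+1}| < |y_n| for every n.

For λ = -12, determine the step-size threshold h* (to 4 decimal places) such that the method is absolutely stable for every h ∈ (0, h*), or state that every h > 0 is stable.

With y'=λy (z=hλ):
  y_{n+1} = y_n + z·[4/11·y_n + 7/11·y_{n+1}] ⇒ (1 − 7/11z)y_{n+1} = (1 + 4/11z)y_n
  Hence R(z) = (1 + 4/11z)/(1 − 7/11z).

Need |R(x)|<1, x<0.
x=-1.42: |R|=0.2541
x=-2: |R|=0.1200
x=-10: |R|=0.3580
x=-100: |R|=0.5471
θ=7/11≥1/2 ⇒ |1+4/11x|<|1−7/11x| ∀x<0 ⇒ stable on all of ℝ⁻.

(−∞, 0) — no finite endpoint. Any h>0 works for λ=-12.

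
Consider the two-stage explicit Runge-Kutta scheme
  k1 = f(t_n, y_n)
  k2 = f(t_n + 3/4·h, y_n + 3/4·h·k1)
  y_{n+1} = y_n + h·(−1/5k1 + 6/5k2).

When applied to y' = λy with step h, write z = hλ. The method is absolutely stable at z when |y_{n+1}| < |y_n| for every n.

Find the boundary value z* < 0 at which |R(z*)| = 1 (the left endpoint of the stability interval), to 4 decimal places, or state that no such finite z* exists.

left endpoint -1.1111.

With y'=λy (z=hλ):
  k1=λy_n ⇒ h·k1=z·y_n;  k2=λ(1+3/4z)y_n ⇒ h·k2=z(1+3/4z)y_n
  y_{n+1}/y_n = 1 − 1/5z + 6/5z(1+3/4z) = 1 + z + 9/10z²
  Hence R(z) = 1 + z + 9/10z².

Need |R(x)|<1, x<0.
x=-1.54: |R|=1.5944
R=1: x+9/10x²=0 ⇒ x=−10/9=-1.1111; min R=1−1/(4·9/10)=0.7222>−1
Confirm numerically:
  x=-0.915: |R|=0.83850 <1
  x=-0.815: |R|=0.78280 <1
  x=-0.446: |R|=0.73302 <1
  x=-1.629: |R|=1.75928 >1
  x=-1.383: |R|=1.33842 >1
So |R|<1 on (-1.1111, 0).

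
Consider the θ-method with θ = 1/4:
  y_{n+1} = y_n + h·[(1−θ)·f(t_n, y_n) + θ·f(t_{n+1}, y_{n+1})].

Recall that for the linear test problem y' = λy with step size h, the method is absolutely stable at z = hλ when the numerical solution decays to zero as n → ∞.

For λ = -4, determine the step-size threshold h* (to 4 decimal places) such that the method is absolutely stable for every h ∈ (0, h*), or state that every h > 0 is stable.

(-4.0000,0); λ=-4 ⇒ h* = (4)/4 = 1.0000.

Test eqn y'=λy, z=hλ:
  y_{n+1} = y_n + z·[3/4·y_n + 1/4·y_{n+1}] ⇒ (1 − 1/4z)y_{n+1} = (1 + 3/4z)y_n
  Hence R(z) = (1 + 3/4z)/(1 − 1/4z).

Need |R(x)|<1, x<0.
x=-1.14: |R|=0.1128
R=−1: 1+3/4x = −1+1/4x ⇒ -1/2x=2 ⇒ x=2/(-1/2)=-4.0000
Confirm numerically:
  x=-3.475: |R|=0.85953 <1
  x=-2.982: |R|=0.70839 <1
  x=-2.949: |R|=0.69751 <1
  x=-2.604: |R|=0.57723 <1
  x=-4.496: |R|=1.11676 >1
  x=-4.037: |R|=1.00921 >1
Stable set (-4.0000, 0).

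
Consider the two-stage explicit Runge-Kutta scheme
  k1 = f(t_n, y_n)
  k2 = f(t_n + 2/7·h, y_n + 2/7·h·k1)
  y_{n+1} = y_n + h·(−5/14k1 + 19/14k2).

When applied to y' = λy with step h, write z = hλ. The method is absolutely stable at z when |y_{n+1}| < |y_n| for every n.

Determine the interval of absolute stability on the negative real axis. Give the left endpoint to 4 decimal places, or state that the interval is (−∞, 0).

z∈(-2.5789,0).

On y'=λy, z=hλ:
  k1=λy_n ⇒ h·k1=z·y_n;  k2=λ(1+2/7z)y_n ⇒ h·k2=z(1+2/7z)y_n
  y_{n+1}/y_n = 1 − 5/14z + 19/14z(1+2/7z) = 1 + z + 19/49z²
  R(z) = 1 + z + 19/49z².

Find x<0 with |R(x)|<1.
x=-0.48: |R|=0.6093
R=1: x+19/49x²=0 ⇒ x=−49/19=-2.5789; min R=1−1/(4·19/49)=0.3553>−1
Confirm numerically:
  x=-2.356: |R|=0.79633 <1
  x=-2.299: |R|=0.75044 <1
  x=-1.178: |R|=0.36008 <1
  x=-1.138: |R|=0.36416 <1
  x=-3.153: |R|=1.70183 >1
  x=-3.020: |R|=1.51648 >1
So |R|<1 on (-2.5789, 0).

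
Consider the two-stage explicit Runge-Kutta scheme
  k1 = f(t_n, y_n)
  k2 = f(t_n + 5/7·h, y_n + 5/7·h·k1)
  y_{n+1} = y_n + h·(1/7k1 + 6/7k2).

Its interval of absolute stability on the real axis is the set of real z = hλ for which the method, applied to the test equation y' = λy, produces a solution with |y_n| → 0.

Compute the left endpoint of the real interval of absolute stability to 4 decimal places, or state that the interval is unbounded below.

On y'=λy, z=hλ:
  k1=λy_n ⇒ h·k1=z·y_n;  k2=λ(1+5/7z)y_n ⇒ h·k2=z(1+5/7z)y_n
  y_{n+1}/y_n = 1 + 1/7z + 6/7z(1+5/7z) = 1 + z + 30/49z²
  R(z) = 1 + z + 30/49z².

Boundary: |R(x)|=1, x<0.
x=-0.4: |R|=0.6980
R=1: x+30/49x²=0 ⇒ x=−49/30=-1.6333; min R=1−1/(4·30/49)=0.5917>−1
Confirm numerically:
  x=-1.199: |R|=0.68116 <1
  x=-1.193: |R|=0.67838 <1
  x=-1.090: |R|=0.63741 <1
  x=-0.798: |R|=0.59188 <1
  x=-2.117: |R|=1.62689 >1
  x=-1.981: |R|=1.42167 >1
So |R|<1 on (-1.6333, 0).

z* = -1.6333.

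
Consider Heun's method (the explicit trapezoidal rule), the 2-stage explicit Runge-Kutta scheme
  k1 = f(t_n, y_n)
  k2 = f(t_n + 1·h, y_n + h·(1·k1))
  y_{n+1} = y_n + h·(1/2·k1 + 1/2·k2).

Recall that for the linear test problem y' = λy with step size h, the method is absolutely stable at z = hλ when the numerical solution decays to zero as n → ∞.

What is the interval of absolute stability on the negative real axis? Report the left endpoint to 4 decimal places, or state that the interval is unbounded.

On y'=λy, z=hλ:
  order 2, 2-stage ⇒ R(z)=1+z+z^2/2
  (e.g. R(-0.61)=0.57605, |R|=0.57605)

Solve |R(x)|<1 on ℝ⁻.
x=-0.61: |R|=0.5760
|R(-2.04)|=1.0408 |R(-0.82)|=0.5162 |R(-0.6)|=0.5800
Bisect:
  x_lo=-2.6744 |R|=1.9018  x_hi=-0.2157 |R|=0.8076
  mid=-1.44504 |R|=0.59903 →hi
  mid=-2.05973 |R|=1.06151 →lo
  mid=-1.75238 |R|=0.78304 →hi
  mid=-1.90606 |R|=0.91047 →hi
  mid=-1.98289 |R|=0.98304 →hi
  mid=-2.02131 |R|=1.02154 →lo
  mid=-2.00210 |R|=1.00210 →lo
  mid=-1.99250 |R|=0.99253 →hi
  mid=-1.99730 |R|=0.99730 →hi
  ...
  [-2.00000,-1.99985] ⇒ x*=-2.0000
So |R|<1 on (-2.0000, 0).

z∈(-2.0000,0).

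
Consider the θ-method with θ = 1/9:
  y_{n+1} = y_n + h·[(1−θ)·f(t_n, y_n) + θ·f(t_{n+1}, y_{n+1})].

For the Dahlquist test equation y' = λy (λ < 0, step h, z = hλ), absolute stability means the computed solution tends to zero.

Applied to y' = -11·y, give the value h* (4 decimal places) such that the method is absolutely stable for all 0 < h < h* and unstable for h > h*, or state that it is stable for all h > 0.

(-2.5714,0); λ=-11 ⇒ h* = (18/7)/11 = 0.2338.

With y'=λy (z=hλ):
  y_{n+1} = y_n + z·[8/9·y_n + 1/9·y_{n+1}] ⇒ (1 − 1/9z)y_{n+1} = (1 + 8/9z)y_n
  Hence R(z) = (1 + 8/9z)/(1 − 1/9z).

Boundary: |R(x)|=1, x<0.
x=-1.66: |R|=0.4015
R=−1: 1+8/9x = −1+1/9x ⇒ -7/9x=2 ⇒ x=2/(-7/9)=-2.5714
Confirm numerically:
  x=-2.470: |R|=0.93810 <1
  x=-1.701: |R|=0.43061 <1
  x=-1.041: |R|=0.06693 <1
  x=-3.169: |R|=1.34374 >1
  x=-2.776: |R|=1.12160 >1
So |R|<1 on (-2.5714, 0).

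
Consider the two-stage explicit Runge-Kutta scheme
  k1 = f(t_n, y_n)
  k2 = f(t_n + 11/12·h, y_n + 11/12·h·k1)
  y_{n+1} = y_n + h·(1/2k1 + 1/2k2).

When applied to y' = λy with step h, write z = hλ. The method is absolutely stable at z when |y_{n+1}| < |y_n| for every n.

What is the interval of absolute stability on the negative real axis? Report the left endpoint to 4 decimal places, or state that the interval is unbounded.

Set f=λy, z=hλ:
  k1=λy_n ⇒ h·k1=z·y_n;  k2=λ(1+11/12z)y_n ⇒ h·k2=z(1+11/12z)y_n
  y_{n+1}/y_n = 1 + 1/2z + 1/2z(1+11/12z) = 1 + z + 11/24z²
  Hence R(z) = 1 + z + 11/24z².

Boundary: |R(x)|=1, x<0.
x=-1.62: |R|=0.5829
R=1: x+11/24x²=0 ⇒ x=−24/11=-2.1818; min R=1−1/(4·11/24)=0.4545>−1
Confirm numerically:
  x=-1.657: |R|=0.60142 <1
  x=-1.300: |R|=0.47458 <1
  x=-0.903: |R|=0.47073 <1
  x=-2.680: |R|=1.61193 >1
  x=-2.622: |R|=1.52899 >1
So |R|<1 on (-2.1818, 0).

z∈(-2.1818,0).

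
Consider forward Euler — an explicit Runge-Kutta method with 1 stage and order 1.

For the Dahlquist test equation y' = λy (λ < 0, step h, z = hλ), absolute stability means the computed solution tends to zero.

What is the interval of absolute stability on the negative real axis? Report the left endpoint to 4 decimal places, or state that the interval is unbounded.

With y'=λy (z=hλ):
  order 1, 1-stage ⇒ R(z)=1+z
  (e.g. R(-1.63)=-0.63000, |R|=0.63000)

Need |R(x)|<1, x<0.
x=-1.63: |R|=0.6300
|R(-1.88)|=0.8800 |R(-1.25)|=0.2500 |R(-0.57)|=0.4300
Bisect:
  x_lo=-2.4005 |R|=1.4005  x_hi=-0.2632 |R|=0.7368
  mid=-1.33184 |R|=0.33184 →hi
  mid=-1.86616 |R|=0.86616 →hi
  mid=-2.13333 |R|=1.13333 →lo
  mid=-1.99975 |R|=0.99975 →hi
  mid=-2.06654 |R|=1.06654 →lo
  mid=-2.03314 |R|=1.03314 →lo
  mid=-2.01644 |R|=1.01644 →lo
  mid=-2.00810 |R|=1.00810 →lo
  mid=-2.00392 |R|=1.00392 →lo
  ...
  [-2.00001,-1.99988] ⇒ x*=-2.0000
Interval (-2.0000, 0).

(-2.0000, 0).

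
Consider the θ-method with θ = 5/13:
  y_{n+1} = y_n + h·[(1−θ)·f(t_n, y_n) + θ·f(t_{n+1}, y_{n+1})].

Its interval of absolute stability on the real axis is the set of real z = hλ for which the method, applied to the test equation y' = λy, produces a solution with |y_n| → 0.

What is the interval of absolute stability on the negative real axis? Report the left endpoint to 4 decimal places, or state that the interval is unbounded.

(-8.6667, 0).

With y'=λy (z=hλ):
  y_{n+1} = y_n + z·[8/13·y_n + 5/13·y_{n+1}] ⇒ (1 − 5/13z)y_{n+1} = (1 + 8/13z)y_n
  ⇒ R(z) = (1 + 8/13z)/(1 − 5/13z).

Need |R(x)|<1, x<0.
x=-0.41: |R|=0.6458
R=−1: 1+8/13x = −1+5/13x ⇒ -3/13x=2 ⇒ x=2/(-3/13)=-8.6667
Confirm numerically:
  x=-8.407: |R|=0.98585 <1
  x=-7.190: |R|=0.90950 <1
  x=-4.852: |R|=0.69286 <1
  x=-8.995: |R|=1.01699 >1
  x=-8.715: |R|=1.00256 >1
Stable set (-8.6667, 0).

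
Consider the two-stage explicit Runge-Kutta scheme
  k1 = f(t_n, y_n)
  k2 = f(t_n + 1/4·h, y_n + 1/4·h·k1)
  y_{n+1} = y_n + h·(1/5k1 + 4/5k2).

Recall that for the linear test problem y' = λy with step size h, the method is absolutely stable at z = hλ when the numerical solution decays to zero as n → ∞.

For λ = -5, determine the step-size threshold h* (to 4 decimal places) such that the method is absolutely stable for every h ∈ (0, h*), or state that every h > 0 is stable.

(-5.0000,0); λ=-5 ⇒ h* = (5)/5 = 1.0000.

On y'=λy, z=hλ:
  k1=λy_n ⇒ h·k1=z·y_n;  k2=λ(1+1/4z)y_n ⇒ h·k2=z(1+1/4z)y_n
  y_{n+1}/y_n = 1 + 1/5z + 4/5z(1+1/4z) = 1 + z + 1/5z²
  R(z) = 1 + z + 1/5z².

Need |R(x)|<1, x<0.
x=-0.6: |R|=0.4720
R=1: x+1/5x²=0 ⇒ x=−5=-5.0000; min R=1−1/(4·1/5)=-0.2500>−1
Confirm numerically:
  x=-3.496: |R|=0.05160 <1
  x=-3.179: |R|=0.15779 <1
  x=-2.774: |R|=0.23498 <1
  x=-2.666: |R|=0.24449 <1
  x=-5.537: |R|=1.59467 >1
  x=-5.346: |R|=1.36994 >1
  x=-5.199: |R|=1.20692 >1
Stable set (-5.0000, 0).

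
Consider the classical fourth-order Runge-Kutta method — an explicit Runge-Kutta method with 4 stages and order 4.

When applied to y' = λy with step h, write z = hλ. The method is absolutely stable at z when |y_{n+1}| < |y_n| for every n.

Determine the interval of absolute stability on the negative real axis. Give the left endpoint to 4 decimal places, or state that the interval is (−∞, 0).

z∈(-2.7853,0).

On y'=λy, z=hλ:
  order 4, 4-stage ⇒ R(z)=1+z+z^2/2+z^3/6+z^4/24
  (e.g. R(-1.44)=0.27830, |R|=0.27830)

Find x<0 with |R(x)|<1.
x=-1.44: |R|=0.2783
|R(-2.86)|=1.1186 |R(-2.7)|=0.8788 |R(-0.54)|=0.5831
Bisect:
  x_lo=-3.6747 |R|=3.4045  x_hi=-0.0639 |R|=0.9381
  mid=-1.86932 |R|=0.29795 →hi
  mid=-2.77202 |R|=0.98017 →hi
  mid=-3.22337 |R|=1.88792 →lo
  mid=-2.99769 |R|=1.37039 →lo
  mid=-2.88485 |R|=1.16078 →lo
  mid=-2.82844 |R|=1.06702 →lo
  mid=-2.80023 |R|=1.02275 →lo
  mid=-2.78612 |R|=1.00125 →lo
  mid=-2.77907 |R|=0.99066 →hi
  ...
  [-2.78546,-2.78524] ⇒ x*=-2.7853
Interval (-2.7853, 0).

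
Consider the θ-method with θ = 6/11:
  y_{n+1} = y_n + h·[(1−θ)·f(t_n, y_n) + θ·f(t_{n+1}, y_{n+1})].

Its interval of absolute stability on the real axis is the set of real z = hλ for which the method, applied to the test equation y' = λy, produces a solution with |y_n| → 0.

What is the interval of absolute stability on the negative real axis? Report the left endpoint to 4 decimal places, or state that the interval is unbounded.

(−∞, 0) — no finite endpoint.

On y'=λy, z=hλ:
  y_{n+1} = y_n + z·[5/11·y_n + 6/11·y_{n+1}] ⇒ (1 − 6/11z)y_{n+1} = (1 + 5/11z)y_n
  ⇒ R(z) = (1 + 5/11z)/(1 − 6/11z).

Find x<0 with |R(x)|<1.
x=-1.47: |R|=0.1842
x=-2: |R|=0.0435
x=-10: |R|=0.5493
x=-100: |R|=0.8003
θ=6/11≥1/2 ⇒ |1+5/11x|<|1−6/11x| ∀x<0 ⇒ unbounded interval.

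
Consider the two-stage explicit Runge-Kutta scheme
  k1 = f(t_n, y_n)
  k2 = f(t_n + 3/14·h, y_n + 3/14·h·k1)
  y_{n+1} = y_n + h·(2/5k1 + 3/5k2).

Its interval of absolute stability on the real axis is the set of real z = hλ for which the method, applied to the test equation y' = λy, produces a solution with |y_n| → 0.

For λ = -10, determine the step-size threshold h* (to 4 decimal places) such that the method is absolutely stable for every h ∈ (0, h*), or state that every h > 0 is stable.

Test eqn y'=λy, z=hλ:
  k1=λy_n ⇒ h·k1=z·y_n;  k2=λ(1+3/14z)y_n ⇒ h·k2=z(1+3/14z)y_n
  y_{n+1}/y_n = 1 + 2/5z + 3/5z(1+3/14z) = 1 + z + 9/70z²
  so R(z) = 1 + z + 9/70z².

Solve |R(x)|<1 on ℝ⁻.
x=-0.98: |R|=0.1435
R=1: x+9/70x²=0 ⇒ x=−70/9=-7.7778; min R=1−1/(4·9/70)=-0.9444>−1
Confirm numerically:
  x=-7.343: |R|=0.58953 <1
  x=-7.315: |R|=0.56476 <1
  x=-4.145: |R|=0.93601 <1
  x=-8.325: |R|=1.58572 >1
  x=-7.936: |R|=1.16144 >1
  x=-7.823: |R|=1.04549 >1
So |R|<1 on (-7.7778, 0).

(-7.7778,0); λ=-10 ⇒ h* = (70/9)/10 = 0.7778.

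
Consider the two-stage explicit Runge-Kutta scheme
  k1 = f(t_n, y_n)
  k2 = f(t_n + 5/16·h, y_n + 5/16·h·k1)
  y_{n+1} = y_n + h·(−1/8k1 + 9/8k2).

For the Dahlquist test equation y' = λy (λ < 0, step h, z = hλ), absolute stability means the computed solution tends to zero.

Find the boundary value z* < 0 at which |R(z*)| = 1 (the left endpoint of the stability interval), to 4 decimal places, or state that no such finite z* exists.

left endpoint -2.8444.

With y'=λy (z=hλ):
  k1=λy_n ⇒ h·k1=z·y_n;  k2=λ(1+5/16z)y_n ⇒ h·k2=z(1+5/16z)y_n
  y_{n+1}/y_n = 1 − 1/8z + 9/8z(1+5/16z) = 1 + z + 45/128z²
  R(z) = 1 + z + 45/128z².

Boundary: |R(x)|=1, x<0.
x=-0.41: |R|=0.6491
R=1: x+45/128x²=0 ⇒ x=−128/45=-2.8444; min R=1−1/(4·45/128)=0.2889>−1
Confirm numerically:
  x=-2.064: |R|=0.43369 <1
  x=-1.756: |R|=0.32806 <1
  x=-1.709: |R|=0.31780 <1
  x=-3.305: |R|=1.53513 >1
  x=-2.913: |R|=1.07021 >1
Stable set (-2.8444, 0).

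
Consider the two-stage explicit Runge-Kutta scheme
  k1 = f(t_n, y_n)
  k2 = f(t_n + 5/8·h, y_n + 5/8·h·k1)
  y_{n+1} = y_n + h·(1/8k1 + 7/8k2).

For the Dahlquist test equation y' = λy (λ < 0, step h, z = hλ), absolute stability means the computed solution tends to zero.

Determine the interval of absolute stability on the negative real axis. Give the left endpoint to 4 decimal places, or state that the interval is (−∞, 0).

z∈(-1.8286,0).

Test eqn y'=λy, z=hλ:
  k1=λy_n ⇒ h·k1=z·y_n;  k2=λ(1+5/8z)y_n ⇒ h·k2=z(1+5/8z)y_n
  y_{n+1}/y_n = 1 + 1/8z + 7/8z(1+5/8z) = 1 + z + 35/64z²
  Hence R(z) = 1 + z + 35/64z².

Solve |R(x)|<1 on ℝ⁻.
x=-1.63: |R|=0.8230
R=1: x+35/64x²=0 ⇒ x=−64/35=-1.8286; min R=1−1/(4·35/64)=0.5429>−1
Confirm numerically:
  x=-1.658: |R|=0.84534 <1
  x=-1.088: |R|=0.55936 <1
  x=-0.766: |R|=0.55488 <1
  x=-2.318: |R|=1.62043 >1
  x=-2.020: |R|=1.21147 >1
Interval (-1.8286, 0).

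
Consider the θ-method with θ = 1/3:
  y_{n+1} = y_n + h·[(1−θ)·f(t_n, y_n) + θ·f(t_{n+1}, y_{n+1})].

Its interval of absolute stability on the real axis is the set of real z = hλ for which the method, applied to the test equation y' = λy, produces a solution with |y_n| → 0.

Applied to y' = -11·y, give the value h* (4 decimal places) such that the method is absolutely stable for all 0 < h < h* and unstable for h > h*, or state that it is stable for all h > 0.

On y'=λy, z=hλ:
  y_{n+1} = y_n + z·[2/3·y_n + 1/3·y_{n+1}] ⇒ (1 − 1/3z)y_{n+1} = (1 + 2/3z)y_n
  R(z) = (1 + 2/3z)/(1 − 1/3z).

Boundary: |R(x)|=1, x<0.
x=-1.79: |R|=0.1211
R=−1: 1+2/3x = −1+1/3x ⇒ -1/3x=2 ⇒ x=2/(-1/3)=-6.0000
Confirm numerically:
  x=-5.669: |R|=0.96182 <1
  x=-5.325: |R|=0.91892 <1
  x=-4.013: |R|=0.71667 <1
  x=-6.181: |R|=1.01971 >1
  x=-6.154: |R|=1.01682 >1
  x=-6.042: |R|=1.00464 >1
Stable set (-6.0000, 0).

(-6.0000,0); λ=-11 ⇒ h* = (6)/11 = 0.5455.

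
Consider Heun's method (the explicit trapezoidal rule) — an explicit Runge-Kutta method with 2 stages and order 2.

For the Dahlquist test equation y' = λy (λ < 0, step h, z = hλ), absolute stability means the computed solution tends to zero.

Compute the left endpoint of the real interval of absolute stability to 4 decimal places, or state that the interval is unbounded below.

z* = -2.0000.

Set f=λy, z=hλ:
  order 2, 2-stage ⇒ R(z)=1+z+z^2/2
  (e.g. R(-1.2)=0.52000, |R|=0.52000)

Find x<0 with |R(x)|<1.
x=-1.2: |R|=0.5200
|R(-2.22)|=1.2442 |R(-2.04)|=1.0408 |R(-1.5)|=0.6250
Bisect:
  x_lo=-2.3602 |R|=1.4250  x_hi=-0.1894 |R|=0.8285
  mid=-1.27479 |R|=0.53775 →hi
  mid=-1.81748 |R|=0.83414 →hi
  mid=-2.08883 |R|=1.09277 →lo
  mid=-1.95316 |R|=0.95425 →hi
  mid=-2.02099 |R|=1.02121 →lo
  mid=-1.98707 |R|=0.98716 →hi
  mid=-2.00403 |R|=1.00404 →lo
  mid=-1.99555 |R|=0.99556 →hi
  mid=-1.99979 |R|=0.99979 →hi
  ...
  [-2.00006,-1.99993] ⇒ x*=-2.0000
Interval (-2.0000, 0).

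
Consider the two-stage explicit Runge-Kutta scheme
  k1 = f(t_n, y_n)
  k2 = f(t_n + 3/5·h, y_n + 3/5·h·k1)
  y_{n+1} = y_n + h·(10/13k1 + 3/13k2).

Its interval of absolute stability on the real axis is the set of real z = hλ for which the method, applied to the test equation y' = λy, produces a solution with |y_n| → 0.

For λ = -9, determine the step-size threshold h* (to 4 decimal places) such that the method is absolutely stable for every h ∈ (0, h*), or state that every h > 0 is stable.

(-7.2222,0); λ=-9 ⇒ h* = (65/9)/9 = 0.8025.

With y'=λy (z=hλ):
  k1=λy_n ⇒ h·k1=z·y_n;  k2=λ(1+3/5z)y_n ⇒ h·k2=z(1+3/5z)y_n
  y_{n+1}/y_n = 1 + 10/13z + 3/13z(1+3/5z) = 1 + z + 9/65z²
  ⇒ R(z) = 1 + z + 9/65z².

Solve |R(x)|<1 on ℝ⁻.
x=-1.74: |R|=0.3208
R=1: x+9/65x²=0 ⇒ x=−65/9=-7.2222; min R=1−1/(4·9/65)=-0.8056>−1
Confirm numerically:
  x=-6.556: |R|=0.39523 <1
  x=-6.255: |R|=0.16231 <1
  x=-6.167: |R|=0.09895 <1
  x=-6.026: |R|=0.00191 <1
  x=-7.351: |R|=1.13107 >1
  x=-7.343: |R|=1.12280 >1
Interval (-7.2222, 0).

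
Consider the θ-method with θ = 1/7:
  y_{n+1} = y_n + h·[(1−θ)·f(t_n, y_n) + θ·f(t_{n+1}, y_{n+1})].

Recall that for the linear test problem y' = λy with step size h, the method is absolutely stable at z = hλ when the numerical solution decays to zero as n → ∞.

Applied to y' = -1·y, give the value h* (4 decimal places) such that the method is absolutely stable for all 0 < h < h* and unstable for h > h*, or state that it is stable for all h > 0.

(-2.8000,0); λ=-1 ⇒ h* = (14/5)/1 = 2.8000.

Test eqn y'=λy, z=hλ:
  y_{n+1} = y_n + z·[6/7·y_n + 1/7·y_{n+1}] ⇒ (1 − 1/7z)y_{n+1} = (1 + 6/7z)y_n
  ⇒ R(z) = (1 + 6/7z)/(1 − 1/7z).

Find x<0 with |R(x)|<1.
x=-1.28: |R|=0.0821
R=−1: 1+6/7x = −1+1/7x ⇒ -5/7x=2 ⇒ x=2/(-5/7)=-2.8000
Confirm numerically:
  x=-2.541: |R|=0.86427 <1
  x=-2.321: |R|=0.74305 <1
  x=-1.136: |R|=0.02262 <1
  x=-3.327: |R|=1.25516 >1
  x=-2.971: |R|=1.08575 >1
Interval (-2.8000, 0).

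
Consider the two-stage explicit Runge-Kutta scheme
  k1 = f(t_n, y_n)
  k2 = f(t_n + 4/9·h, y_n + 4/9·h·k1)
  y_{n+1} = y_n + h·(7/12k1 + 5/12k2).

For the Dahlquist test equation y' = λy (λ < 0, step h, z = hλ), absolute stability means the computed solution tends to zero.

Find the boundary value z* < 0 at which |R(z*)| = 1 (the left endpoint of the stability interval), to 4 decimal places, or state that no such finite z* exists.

Test eqn y'=λy, z=hλ:
  k1=λy_n ⇒ h·k1=z·y_n;  k2=λ(1+4/9z)y_n ⇒ h·k2=z(1+4/9z)y_n
  y_{n+1}/y_n = 1 + 7/12z + 5/12z(1+4/9z) = 1 + z + 5/27z²
  Hence R(z) = 1 + z + 5/27z².

Boundary: |R(x)|=1, x<0.
x=-1.51: |R|=0.0878
R=1: x+5/27x²=0 ⇒ x=−27/5=-5.4000; min R=1−1/(4·5/27)=-0.3500>−1
Confirm numerically:
  x=-4.646: |R|=0.35128 <1
  x=-3.978: |R|=0.04754 <1
  x=-3.651: |R|=0.18252 <1
  x=-2.181: |R|=0.30012 <1
  x=-5.844: |R|=1.48051 >1
  x=-5.840: |R|=1.47585 >1
  x=-5.661: |R|=1.27361 >1
So |R|<1 on (-5.4000, 0).

z* = -5.4000.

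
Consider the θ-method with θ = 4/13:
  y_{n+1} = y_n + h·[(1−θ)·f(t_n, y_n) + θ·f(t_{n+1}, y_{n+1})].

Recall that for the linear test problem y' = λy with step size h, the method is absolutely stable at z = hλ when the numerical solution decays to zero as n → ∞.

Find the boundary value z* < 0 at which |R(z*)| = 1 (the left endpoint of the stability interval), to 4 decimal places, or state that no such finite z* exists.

With y'=λy (z=hλ):
  y_{n+1} = y_n + z·[9/13·y_n + 4/13·y_{n+1}] ⇒ (1 − 4/13z)y_{n+1} = (1 + 9/13z)y_n
  so R(z) = (1 + 9/13z)/(1 − 4/13z).

Boundary: |R(x)|=1, x<0.
x=-0.98: |R|=0.2470
R=−1: 1+9/13x = −1+4/13x ⇒ -5/13x=2 ⇒ x=2/(-5/13)=-5.2000
Confirm numerically:
  x=-5.067: |R|=0.98001 <1
  x=-4.776: |R|=0.93396 <1
  x=-2.908: |R|=0.53475 <1
  x=-5.698: |R|=1.06957 >1
  x=-5.421: |R|=1.03186 >1
  x=-5.401: |R|=1.02904 >1
Stable set (-5.2000, 0).

z* = -5.2000.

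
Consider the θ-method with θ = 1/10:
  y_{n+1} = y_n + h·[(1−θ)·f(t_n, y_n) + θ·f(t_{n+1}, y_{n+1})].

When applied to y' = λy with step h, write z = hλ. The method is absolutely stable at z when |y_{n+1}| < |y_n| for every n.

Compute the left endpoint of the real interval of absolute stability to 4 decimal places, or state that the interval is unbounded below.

left endpoint -2.5000.

Test eqn y'=λy, z=hλ:
  y_{n+1} = y_n + z·[9/10·y_n + 1/10·y_{n+1}] ⇒ (1 − 1/10z)y_{n+1} = (1 + 9/10z)y_n
  R(z) = (1 + 9/10z)/(1 − 1/10z).

Find x<0 with |R(x)|<1.
x=-0.89: |R|=0.1827
R=−1: 1+9/10x = −1+1/10x ⇒ -4/5x=2 ⇒ x=2/(-4/5)=-2.5000
Confirm numerically:
  x=-2.158: |R|=0.77496 <1
  x=-1.785: |R|=0.51464 <1
  x=-1.634: |R|=0.40450 <1
  x=-1.368: |R|=0.20338 <1
  x=-3.027: |R|=1.32364 >1
  x=-2.789: |R|=1.18078 >1
  x=-2.700: |R|=1.12598 >1
Stable set (-2.5000, 0).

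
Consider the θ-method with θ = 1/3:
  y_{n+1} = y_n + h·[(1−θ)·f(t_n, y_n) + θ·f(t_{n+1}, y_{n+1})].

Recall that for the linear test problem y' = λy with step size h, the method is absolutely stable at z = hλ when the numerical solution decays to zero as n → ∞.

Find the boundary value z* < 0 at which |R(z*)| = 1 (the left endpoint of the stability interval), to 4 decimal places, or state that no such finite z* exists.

left endpoint -6.0000.

On y'=λy, z=hλ:
  y_{n+1} = y_n + z·[2/3·y_n + 1/3·y_{n+1}] ⇒ (1 − 1/3z)y_{n+1} = (1 + 2/3z)y_n
  R(z) = (1 + 2/3z)/(1 − 1/3z).

Need |R(x)|<1, x<0.
x=-1.72: |R|=0.0932
R=−1: 1+2/3x = −1+1/3x ⇒ -1/3x=2 ⇒ x=2/(-1/3)=-6.0000
Confirm numerically:
  x=-4.654: |R|=0.82414 <1
  x=-4.203: |R|=0.75052 <1
  x=-3.063: |R|=0.51559 <1
  x=-6.448: |R|=1.04742 >1
  x=-6.173: |R|=1.01886 >1
Interval (-6.0000, 0).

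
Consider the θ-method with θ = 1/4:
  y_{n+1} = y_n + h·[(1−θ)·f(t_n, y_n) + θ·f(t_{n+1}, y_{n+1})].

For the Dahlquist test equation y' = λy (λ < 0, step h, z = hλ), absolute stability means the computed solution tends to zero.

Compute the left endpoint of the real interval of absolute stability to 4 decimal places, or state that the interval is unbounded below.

Test eqn y'=λy, z=hλ:
  y_{n+1} = y_n + z·[3/4·y_n + 1/4·y_{n+1}] ⇒ (1 − 1/4z)y_{n+1} = (1 + 3/4z)y_n
  Hence R(z) = (1 + 3/4z)/(1 − 1/4z).

Find x<0 with |R(x)|<1.
x=-1.33: |R|=0.0019
R=−1: 1+3/4x = −1+1/4x ⇒ -1/2x=2 ⇒ x=2/(-1/2)=-4.0000
Confirm numerically:
  x=-3.571: |R|=0.88667 <1
  x=-3.492: |R|=0.86439 <1
  x=-3.284: |R|=0.80340 <1
  x=-1.911: |R|=0.29318 <1
  x=-4.549: |R|=1.12844 >1
  x=-4.281: |R|=1.06787 >1
Interval (-4.0000, 0).

left endpoint -4.0000.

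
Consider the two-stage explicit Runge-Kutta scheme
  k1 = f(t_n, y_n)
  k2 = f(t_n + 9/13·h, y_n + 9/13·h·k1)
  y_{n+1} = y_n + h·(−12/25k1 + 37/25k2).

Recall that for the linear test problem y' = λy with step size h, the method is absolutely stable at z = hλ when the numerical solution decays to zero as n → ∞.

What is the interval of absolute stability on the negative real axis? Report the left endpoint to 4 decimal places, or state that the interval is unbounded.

(-0.9760, 0).

Test eqn y'=λy, z=hλ:
  k1=λy_n ⇒ h·k1=z·y_n;  k2=λ(1+9/13z)y_n ⇒ h·k2=z(1+9/13z)y_n
  y_{n+1}/y_n = 1 − 12/25z + 37/25z(1+9/13z) = 1 + z + 333/325z²
  ⇒ R(z) = 1 + z + 333/325z².

Solve |R(x)|<1 on ℝ⁻.
x=-0.37: |R|=0.7703
R=1: x+333/325x²=0 ⇒ x=−325/333=-0.9760; min R=1−1/(4·333/325)=0.7560>−1
Confirm numerically:
  x=-0.685: |R|=0.79578 <1
  x=-0.680: |R|=0.79378 <1
  x=-0.615: |R|=0.77254 <1
  x=-0.486: |R|=0.75601 <1
  x=-1.505: |R|=1.81578 >1
  x=-1.404: |R|=1.61574 >1
  x=-1.389: |R|=1.58781 >1
So |R|<1 on (-0.9760, 0).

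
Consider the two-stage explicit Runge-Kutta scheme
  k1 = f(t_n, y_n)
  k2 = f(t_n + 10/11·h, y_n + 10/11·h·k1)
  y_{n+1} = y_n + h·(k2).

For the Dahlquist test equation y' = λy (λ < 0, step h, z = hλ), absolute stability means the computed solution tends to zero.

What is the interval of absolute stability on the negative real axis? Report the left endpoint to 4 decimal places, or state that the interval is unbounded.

(-1.1000, 0).

With y'=λy (z=hλ):
  k1=λy_n ⇒ h·k1=z·y_n;  k2=λ(1+10/11z)y_n ⇒ h·k2=z(1+10/11z)y_n
  y_{n+1}/y_n = 1 + z(1+10/11z) = 1 + z + 10/11z²
  R(z) = 1 + z + 10/11z².

Need |R(x)|<1, x<0.
x=-1.68: |R|=1.8858
R=1: x+10/11x²=0 ⇒ x=−11/10=-1.1000; min R=1−1/(4·10/11)=0.7250>−1
Confirm numerically:
  x=-0.741: |R|=0.75816 <1
  x=-0.704: |R|=0.74656 <1
  x=-1.697: |R|=1.92101 >1
  x=-1.393: |R|=1.37104 >1
  x=-1.218: |R|=1.13066 >1
So |R|<1 on (-1.1000, 0).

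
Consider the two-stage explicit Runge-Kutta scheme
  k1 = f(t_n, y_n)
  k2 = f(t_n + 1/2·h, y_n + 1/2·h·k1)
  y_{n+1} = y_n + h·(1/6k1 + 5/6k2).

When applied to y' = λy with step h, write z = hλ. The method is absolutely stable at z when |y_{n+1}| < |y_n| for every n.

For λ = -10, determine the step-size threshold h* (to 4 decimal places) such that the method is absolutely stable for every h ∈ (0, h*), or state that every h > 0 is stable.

On y'=λy, z=hλ:
  k1=λy_n ⇒ h·k1=z·y_n;  k2=λ(1+1/2z)y_n ⇒ h·k2=z(1+1/2z)y_n
  y_{n+1}/y_n = 1 + 1/6z + 5/6z(1+1/2z) = 1 + z + 5/12z²
  ⇒ R(z) = 1 + z + 5/12z².

Boundary: |R(x)|=1, x<0.
x=-1.57: |R|=0.4570
R=1: x+5/12x²=0 ⇒ x=−12/5=-2.4000; min R=1−1/(4·5/12)=0.4000>−1
Confirm numerically:
  x=-1.631: |R|=0.47740 <1
  x=-1.444: |R|=0.42481 <1
  x=-1.365: |R|=0.41134 <1
  x=-2.752: |R|=1.40363 >1
  x=-2.647: |R|=1.27242 >1
Stable set (-2.4000, 0).

(-2.4000,0); λ=-10 ⇒ h* = (12/5)/10 = 0.2400.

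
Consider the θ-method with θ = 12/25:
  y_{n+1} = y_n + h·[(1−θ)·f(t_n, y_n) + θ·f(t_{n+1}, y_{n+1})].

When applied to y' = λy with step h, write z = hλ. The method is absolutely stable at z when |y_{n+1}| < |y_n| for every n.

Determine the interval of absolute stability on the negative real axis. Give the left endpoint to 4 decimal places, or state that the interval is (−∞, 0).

With y'=λy (z=hλ):
  y_{n+1} = y_n + z·[13/25·y_n + 12/25·y_{n+1}] ⇒ (1 − 12/25z)y_{n+1} = (1 + 13/25z)y_n
  R(z) = (1 + 13/25z)/(1 − 12/25z).

Solve |R(x)|<1 on ℝ⁻.
x=-1.48: |R|=0.1347
R=−1: 1+13/25x = −1+12/25x ⇒ -1/25x=2 ⇒ x=2/(-1/25)=-50.0000
Confirm numerically:
  x=-34.855: |R|=0.96583 <1
  x=-25.147: |R|=0.92394 <1
  x=-22.919: |R|=0.90974 <1
  x=-20.379: |R|=0.89011 <1
  x=-50.545: |R|=1.00086 >1
  x=-50.067: |R|=1.00011 >1
  x=-50.049: |R|=1.00008 >1
Stable set (-50.0000, 0).

z∈(-50.0000,0).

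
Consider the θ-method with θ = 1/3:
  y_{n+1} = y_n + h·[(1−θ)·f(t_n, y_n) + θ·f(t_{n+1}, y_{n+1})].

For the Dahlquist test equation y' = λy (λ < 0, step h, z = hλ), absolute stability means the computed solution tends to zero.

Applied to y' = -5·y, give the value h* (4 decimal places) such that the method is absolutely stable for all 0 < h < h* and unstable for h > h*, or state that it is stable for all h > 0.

Test eqn y'=λy, z=hλ:
  y_{n+1} = y_n + z·[2/3·y_n + 1/3·y_{n+1}] ⇒ (1 − 1/3z)y_{n+1} = (1 + 2/3z)y_n
  ⇒ R(z) = (1 + 2/3z)/(1 − 1/3z).

Find x<0 with |R(x)|<1.
x=-0.36: |R|=0.6786
R=−1: 1+2/3x = −1+1/3x ⇒ -1/3x=2 ⇒ x=2/(-1/3)=-6.0000
Confirm numerically:
  x=-5.668: |R|=0.96170 <1
  x=-5.176: |R|=0.89922 <1
  x=-3.543: |R|=0.62448 <1
  x=-3.360: |R|=0.58491 <1
  x=-6.202: |R|=1.02195 >1
  x=-6.063: |R|=1.00695 >1
Interval (-6.0000, 0).

(-6.0000,0); λ=-5 ⇒ h* = (6)/5 = 1.2000.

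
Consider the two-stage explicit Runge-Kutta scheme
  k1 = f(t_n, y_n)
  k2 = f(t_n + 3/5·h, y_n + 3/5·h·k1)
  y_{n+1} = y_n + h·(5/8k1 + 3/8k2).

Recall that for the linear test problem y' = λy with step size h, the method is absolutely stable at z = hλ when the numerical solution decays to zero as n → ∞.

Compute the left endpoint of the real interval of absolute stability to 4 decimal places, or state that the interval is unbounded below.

left endpoint -4.4444.

Set f=λy, z=hλ:
  k1=λy_n ⇒ h·k1=z·y_n;  k2=λ(1+3/5z)y_n ⇒ h·k2=z(1+3/5z)y_n
  y_{n+1}/y_n = 1 + 5/8z + 3/8z(1+3/5z) = 1 + z + 9/40z²
  Hence R(z) = 1 + z + 9/40z².

Find x<0 with |R(x)|<1.
x=-0.7: |R|=0.4103
R=1: x+9/40x²=0 ⇒ x=−40/9=-4.4444; min R=1−1/(4·9/40)=-0.1111>−1
Confirm numerically:
  x=-3.692: |R|=0.37494 <1
  x=-2.972: |R|=0.01538 <1
  x=-2.942: |R|=0.00546 <1
  x=-2.730: |R|=0.05310 <1
  x=-4.627: |R|=1.19005 >1
  x=-4.622: |R|=1.18465 >1
Stable set (-4.4444, 0).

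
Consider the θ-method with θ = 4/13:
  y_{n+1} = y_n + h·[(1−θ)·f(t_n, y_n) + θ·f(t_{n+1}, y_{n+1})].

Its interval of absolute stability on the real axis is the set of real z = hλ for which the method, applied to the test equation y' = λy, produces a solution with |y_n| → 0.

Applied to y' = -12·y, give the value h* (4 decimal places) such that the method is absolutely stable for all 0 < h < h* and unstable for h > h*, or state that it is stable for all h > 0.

On y'=λy, z=hλ:
  y_{n+1} = y_n + z·[9/13·y_n + 4/13·y_{n+1}] ⇒ (1 − 4/13z)y_{n+1} = (1 + 9/13z)y_n
  ⇒ R(z) = (1 + 9/13z)/(1 − 4/13z).

Find x<0 with |R(x)|<1.
x=-0.51: |R|=0.5592
R=−1: 1+9/13x = −1+4/13x ⇒ -5/13x=2 ⇒ x=2/(-5/13)=-5.2000
Confirm numerically:
  x=-4.188: |R|=0.82993 <1
  x=-3.119: |R|=0.59158 <1
  x=-2.759: |R|=0.49222 <1
  x=-5.690: |R|=1.06851 >1
  x=-5.576: |R|=1.05325 >1
  x=-5.241: |R|=1.00604 >1
Interval (-5.2000, 0).

(-5.2000,0); λ=-12 ⇒ h* = (26/5)/12 = 0.4333.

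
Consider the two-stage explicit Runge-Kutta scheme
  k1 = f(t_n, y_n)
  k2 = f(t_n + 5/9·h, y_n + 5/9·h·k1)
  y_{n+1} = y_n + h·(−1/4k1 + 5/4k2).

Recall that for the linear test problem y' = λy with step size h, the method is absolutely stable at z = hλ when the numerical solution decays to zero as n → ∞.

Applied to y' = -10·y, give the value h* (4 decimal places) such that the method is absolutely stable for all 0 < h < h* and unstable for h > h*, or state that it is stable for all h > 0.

Test eqn y'=λy, z=hλ:
  k1=λy_n ⇒ h·k1=z·y_n;  k2=λ(1+5/9z)y_n ⇒ h·k2=z(1+5/9z)y_n
  y_{n+1}/y_n = 1 − 1/4z + 5/4z(1+5/9z) = 1 + z + 25/36z²
  ⇒ R(z) = 1 + z + 25/36z².

Need |R(x)|<1, x<0.
x=-0.63: |R|=0.6456
R=1: x+25/36x²=0 ⇒ x=−36/25=-1.4400; min R=1−1/(4·25/36)=0.6400>−1
Confirm numerically:
  x=-1.343: |R|=0.90953 <1
  x=-0.896: |R|=0.66151 <1
  x=-0.734: |R|=0.64014 <1
  x=-2.039: |R|=1.84817 >1
  x=-1.549: |R|=1.11725 >1
Stable set (-1.4400, 0).

(-1.4400,0); λ=-10 ⇒ h* = (36/25)/10 = 0.1440.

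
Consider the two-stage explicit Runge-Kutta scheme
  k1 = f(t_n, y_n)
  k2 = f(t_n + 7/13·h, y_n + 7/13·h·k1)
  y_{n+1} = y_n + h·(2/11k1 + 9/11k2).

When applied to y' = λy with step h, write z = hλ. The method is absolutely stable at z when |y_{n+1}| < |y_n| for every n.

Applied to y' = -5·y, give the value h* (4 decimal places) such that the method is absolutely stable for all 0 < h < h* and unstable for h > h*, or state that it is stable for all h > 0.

(-2.2698,0); λ=-5 ⇒ h* = (143/63)/5 = 0.4540.

Test eqn y'=λy, z=hλ:
  k1=λy_n ⇒ h·k1=z·y_n;  k2=λ(1+7/13z)y_n ⇒ h·k2=z(1+7/13z)y_n
  y_{n+1}/y_n = 1 + 2/11z + 9/11z(1+7/13z) = 1 + z + 63/143z²
  Hence R(z) = 1 + z + 63/143z².

Need |R(x)|<1, x<0.
x=-1.28: |R|=0.4418
R=1: x+63/143x²=0 ⇒ x=−143/63=-2.2698; min R=1−1/(4·63/143)=0.4325>−1
Confirm numerically:
  x=-1.983: |R|=0.74941 <1
  x=-1.596: |R|=0.52620 <1
  x=-1.543: |R|=0.50591 <1
  x=-2.786: |R|=1.63353 >1
  x=-2.477: |R|=1.22607 >1
  x=-2.363: |R|=1.09698 >1
Stable set (-2.2698, 0).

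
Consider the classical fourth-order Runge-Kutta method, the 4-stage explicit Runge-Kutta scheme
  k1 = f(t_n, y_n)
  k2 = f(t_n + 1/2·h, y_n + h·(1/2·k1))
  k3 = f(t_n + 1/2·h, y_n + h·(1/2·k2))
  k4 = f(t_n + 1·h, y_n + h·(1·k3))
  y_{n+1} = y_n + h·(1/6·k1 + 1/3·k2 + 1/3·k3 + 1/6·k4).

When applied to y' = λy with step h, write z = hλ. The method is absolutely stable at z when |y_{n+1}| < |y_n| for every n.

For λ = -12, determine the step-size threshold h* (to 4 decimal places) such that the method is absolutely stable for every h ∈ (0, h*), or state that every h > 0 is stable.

(-2.7853,0); λ=-12 ⇒ h* = 0.2321.

Test eqn y'=λy, z=hλ:
  order 4, 4-stage ⇒ R(z)=1+z+z^2/2+z^3/6+z^4/24
  (e.g. R(-0.98)=0.38177, |R|=0.38177)

Need |R(x)|<1, x<0.
x=-0.98: |R|=0.3818
|R(-1.99)|=0.3300 |R(-1.8)|=0.2854 |R(-1.36)|=0.2881
Bisect:
  x_lo=-3.4101 |R|=2.4296  x_hi=-0.1809 |R|=0.8345
  mid=-1.79551 |R|=0.28473 →hi
  mid=-2.60280 |R|=0.75796 →hi
  mid=-3.00644 |R|=1.38794 →lo
  mid=-2.80462 |R|=1.02953 →lo
  mid=-2.70371 |R|=0.88380 →hi
  mid=-2.75416 |R|=0.95407 →hi
  mid=-2.77939 |R|=0.99114 →hi
  mid=-2.79201 |R|=1.01017 →lo
  ...
  [-2.78531,-2.78511] ⇒ x*=-2.7853
Interval (-2.7853, 0).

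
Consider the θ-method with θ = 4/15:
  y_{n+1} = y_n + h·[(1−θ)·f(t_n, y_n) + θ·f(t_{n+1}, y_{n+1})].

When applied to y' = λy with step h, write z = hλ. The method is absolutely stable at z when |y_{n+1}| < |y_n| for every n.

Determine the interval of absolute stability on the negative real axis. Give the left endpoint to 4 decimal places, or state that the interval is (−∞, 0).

On y'=λy, z=hλ:
  y_{n+1} = y_n + z·[11/15·y_n + 4/15·y_{n+1}] ⇒ (1 − 4/15z)y_{n+1} = (1 + 11/15z)y_n
  ⇒ R(z) = (1 + 11/15z)/(1 − 4/15z).

Find x<0 with |R(x)|<1.
x=-0.61: |R|=0.4753
R=−1: 1+11/15x = −1+4/15x ⇒ -7/15x=2 ⇒ x=2/(-7/15)=-4.2857
Confirm numerically:
  x=-4.231: |R|=0.98800 <1
  x=-3.297: |R|=0.75447 <1
  x=-3.042: |R|=0.67955 <1
  x=-2.968: |R|=0.65674 <1
  x=-4.691: |R|=1.08402 >1
  x=-4.537: |R|=1.05307 >1
Stable set (-4.2857, 0).

z∈(-4.2857,0).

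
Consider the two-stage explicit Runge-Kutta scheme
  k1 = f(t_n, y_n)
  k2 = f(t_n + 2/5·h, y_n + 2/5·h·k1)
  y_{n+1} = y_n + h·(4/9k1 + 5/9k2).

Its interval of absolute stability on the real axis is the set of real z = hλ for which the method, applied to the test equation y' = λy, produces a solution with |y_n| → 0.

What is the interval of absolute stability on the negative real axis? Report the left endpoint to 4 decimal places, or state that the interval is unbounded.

With y'=λy (z=hλ):
  k1=λy_n ⇒ h·k1=z·y_n;  k2=λ(1+2/5z)y_n ⇒ h·k2=z(1+2/5z)y_n
  y_{n+1}/y_n = 1 + 4/9z + 5/9z(1+2/5z) = 1 + z + 2/9z²
  R(z) = 1 + z + 2/9z².

Boundary: |R(x)|=1, x<0.
x=-1.7: |R|=0.0578
R=1: x+2/9x²=0 ⇒ x=−9/2=-4.5000; min R=1−1/(4·2/9)=-0.1250>−1
Confirm numerically:
  x=-3.979: |R|=0.53932 <1
  x=-3.099: |R|=0.03518 <1
  x=-2.523: |R|=0.10844 <1
  x=-2.043: |R|=0.11548 <1
  x=-4.646: |R|=1.15074 >1
  x=-4.563: |R|=1.06388 >1
Interval (-4.5000, 0).

(-4.5000, 0).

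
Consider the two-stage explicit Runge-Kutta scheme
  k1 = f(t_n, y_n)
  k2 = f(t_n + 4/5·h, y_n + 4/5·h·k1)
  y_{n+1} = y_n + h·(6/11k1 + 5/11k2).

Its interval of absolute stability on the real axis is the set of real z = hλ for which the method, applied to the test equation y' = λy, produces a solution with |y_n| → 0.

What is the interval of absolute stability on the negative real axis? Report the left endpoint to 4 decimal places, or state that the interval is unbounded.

(-2.7500, 0).

Set f=λy, z=hλ:
  k1=λy_n ⇒ h·k1=z·y_n;  k2=λ(1+4/5z)y_n ⇒ h·k2=z(1+4/5z)y_n
  y_{n+1}/y_n = 1 + 6/11z + 5/11z(1+4/5z) = 1 + z + 4/11z²
  so R(z) = 1 + z + 4/11z².

Need |R(x)|<1, x<0.
x=-1.19: |R|=0.3249
R=1: x+4/11x²=0 ⇒ x=−11/4=-2.7500; min R=1−1/(4·4/11)=0.3125>−1
Confirm numerically:
  x=-2.727: |R|=0.97719 <1
  x=-2.720: |R|=0.97033 <1
  x=-1.804: |R|=0.37942 <1
  x=-1.317: |R|=0.31372 <1
  x=-3.317: |R|=1.68391 >1
  x=-3.197: |R|=1.51966 >1
  x=-2.817: |R|=1.06863 >1
Stable set (-2.7500, 0).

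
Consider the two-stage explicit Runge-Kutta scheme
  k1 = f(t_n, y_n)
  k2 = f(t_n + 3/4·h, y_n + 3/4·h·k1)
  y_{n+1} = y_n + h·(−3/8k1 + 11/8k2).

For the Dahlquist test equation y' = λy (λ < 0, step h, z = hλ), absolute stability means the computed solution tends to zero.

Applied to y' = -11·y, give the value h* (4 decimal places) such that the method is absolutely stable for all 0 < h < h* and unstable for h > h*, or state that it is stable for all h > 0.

(-0.9697,0); λ=-11 ⇒ h* = (32/33)/11 = 0.0882.

On y'=λy, z=hλ:
  k1=λy_n ⇒ h·k1=z·y_n;  k2=λ(1+3/4z)y_n ⇒ h·k2=z(1+3/4z)y_n
  y_{n+1}/y_n = 1 − 3/8z + 11/8z(1+3/4z) = 1 + z + 33/32z²
  R(z) = 1 + z + 33/32z².

Solve |R(x)|<1 on ℝ⁻.
x=-0.96: |R|=0.9904
R=1: x+33/32x²=0 ⇒ x=−32/33=-0.9697; min R=1−1/(4·33/32)=0.7576>−1
Confirm numerically:
  x=-0.827: |R|=0.87830 <1
  x=-0.616: |R|=0.77531 <1
  x=-0.405: |R|=0.76415 <1
  x=-0.388: |R|=0.76725 <1
  x=-1.498: |R|=1.81613 >1
  x=-1.350: |R|=1.52945 >1
  x=-1.110: |R|=1.16060 >1
Stable set (-0.9697, 0).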